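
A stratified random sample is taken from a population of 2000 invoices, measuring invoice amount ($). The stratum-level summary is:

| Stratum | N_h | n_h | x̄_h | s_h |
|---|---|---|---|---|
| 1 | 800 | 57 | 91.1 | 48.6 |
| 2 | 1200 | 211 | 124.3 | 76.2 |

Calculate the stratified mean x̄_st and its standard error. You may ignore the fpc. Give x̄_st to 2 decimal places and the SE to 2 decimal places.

x̄_st ≈ 111.02, SE ≈ 4.07

x̄_st = Σ W_h x̄_h = (800·91.1 + 1200·124.3)/2000 = 111.02000
V̂(x̄_st) = Σ W_h² s_h²/n_h, with W_h = N_h/N and N = 2000:
  stratum 1: (800/2000)²·48.6²/57 = 6.63006
  stratum 2: (1200/2000)²·76.2²/211 = 9.90672
V̂(x̄_st) = 16.5368
SE(x̄_st) = √16.5368 = 4.06654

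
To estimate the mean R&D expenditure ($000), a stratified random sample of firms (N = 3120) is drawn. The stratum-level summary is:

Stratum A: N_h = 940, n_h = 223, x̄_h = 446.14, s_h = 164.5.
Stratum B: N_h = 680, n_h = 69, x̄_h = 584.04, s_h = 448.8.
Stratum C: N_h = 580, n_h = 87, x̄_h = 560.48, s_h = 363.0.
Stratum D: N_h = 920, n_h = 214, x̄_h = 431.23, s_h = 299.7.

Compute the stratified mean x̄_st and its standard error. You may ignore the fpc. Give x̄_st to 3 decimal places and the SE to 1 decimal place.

x̄_st ≈ 493.054, SE ≈ 15.4

x̄_st = Σ W_h x̄_h = (940·446.14 + 680·584.04 + 580·560.48 + 920·431.23)/3120 = 493.05410
V̂(x̄_st) = Σ W_h² s_h²/n_h, with W_h = N_h/N and N = 3120:
  stratum A: (940/3120)²·164.5²/223 = 11.0147
  stratum B: (680/3120)²·448.8²/69 = 138.664
  stratum C: (580/3120)²·363.0²/87 = 52.3409
  stratum D: (920/3120)²·299.7²/214 = 36.4944
V̂(x̄_st) = 238.514
SE(x̄_st) = √238.514 = 15.4439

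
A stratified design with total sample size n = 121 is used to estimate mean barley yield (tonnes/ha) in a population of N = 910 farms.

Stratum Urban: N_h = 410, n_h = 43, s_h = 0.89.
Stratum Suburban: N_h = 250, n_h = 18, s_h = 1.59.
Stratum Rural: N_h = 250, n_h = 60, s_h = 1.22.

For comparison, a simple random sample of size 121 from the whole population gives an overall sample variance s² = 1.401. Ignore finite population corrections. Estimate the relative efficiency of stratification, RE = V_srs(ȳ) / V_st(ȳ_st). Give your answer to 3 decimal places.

RE ≈ 0.714

V̂(ȳ_st) = Σ W_h² s_h²/n_h, with W_h = N_h/N and N = 910:
  stratum Urban: (410/910)²·0.89²/43 = 0.00373935
  stratum Suburban: (250/910)²·1.59²/18 = 0.0106003
  stratum Rural: (250/910)²·1.22²/60 = 0.00187226
V_st = 0.0162119
V_srs = s²/n = 1.401/121 = 0.0115785
Relative efficiency = V_srs / V_st = 0.0115785/0.0162119 = 0.7142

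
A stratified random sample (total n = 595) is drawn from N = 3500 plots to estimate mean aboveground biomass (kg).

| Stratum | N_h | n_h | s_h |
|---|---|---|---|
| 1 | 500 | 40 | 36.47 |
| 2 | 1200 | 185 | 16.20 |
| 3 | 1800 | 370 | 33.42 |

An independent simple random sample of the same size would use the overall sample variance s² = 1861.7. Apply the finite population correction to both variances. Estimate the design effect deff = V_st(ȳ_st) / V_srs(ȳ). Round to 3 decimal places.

deff ≈ 0.539

V̂(ȳ_st) = Σ W_h² (1 − n_h/N_h) s_h²/n_h, with W_h = N_h/N and N = 3500:
  stratum 1: (500/3500)²·(1 − 40/500)·36.47²/40 = 0.624314
  stratum 2: (1200/3500)²·(1 − 185/1200)·16.20²/185 = 0.141049
  stratum 3: (1800/3500)²·(1 − 370/1800)·33.42²/370 = 0.634284
V_st = 1.39965
V_srs = (1 − 595/3500)·1861.7/595 = 2.59699
deff = V_st / V_srs = 1.39965/2.59699 = 0.5389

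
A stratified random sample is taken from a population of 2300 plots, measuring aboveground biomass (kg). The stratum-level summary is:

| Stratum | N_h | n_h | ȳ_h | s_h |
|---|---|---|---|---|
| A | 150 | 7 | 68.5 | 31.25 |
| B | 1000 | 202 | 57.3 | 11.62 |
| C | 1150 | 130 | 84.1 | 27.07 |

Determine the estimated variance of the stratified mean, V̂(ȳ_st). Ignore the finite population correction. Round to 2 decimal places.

V̂(ȳ_st) ≈ 2.13

V̂(ȳ_st) = Σ W_h² s_h²/n_h, with W_h = N_h/N and N = 2300:
  stratum A: (150/2300)²·31.25²/7 = 0.593374
  stratum B: (1000/2300)²·11.62²/202 = 0.126359
  stratum C: (1150/2300)²·27.07²/130 = 1.4092
V̂(ȳ_st) = 2.12893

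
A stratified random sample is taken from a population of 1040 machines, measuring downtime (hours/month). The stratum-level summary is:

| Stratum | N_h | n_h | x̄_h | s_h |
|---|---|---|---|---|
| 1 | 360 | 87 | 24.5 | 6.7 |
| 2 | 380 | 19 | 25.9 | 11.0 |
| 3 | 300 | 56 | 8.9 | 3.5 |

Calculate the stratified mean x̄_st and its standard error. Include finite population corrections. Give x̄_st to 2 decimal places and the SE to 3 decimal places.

x̄_st ≈ 20.51, SE ≈ 0.932

x̄_st = Σ W_h x̄_h = (360·24.5 + 380·25.9 + 300·8.9)/1040 = 20.51154
V̂(x̄_st) = Σ W_h² (1 − n_h/N_h) s_h²/n_h, with W_h = N_h/N and N = 1040:
  stratum 1: (360/1040)²·(1 − 87/360)·6.7²/87 = 0.0468844
  stratum 2: (380/1040)²·(1 − 19/380)·11.0²/19 = 0.807711
  stratum 3: (300/1040)²·(1 − 56/300)·3.5²/56 = 0.0148045
V̂(x̄_st) = 0.8694
SE(x̄_st) = √0.8694 = 0.932416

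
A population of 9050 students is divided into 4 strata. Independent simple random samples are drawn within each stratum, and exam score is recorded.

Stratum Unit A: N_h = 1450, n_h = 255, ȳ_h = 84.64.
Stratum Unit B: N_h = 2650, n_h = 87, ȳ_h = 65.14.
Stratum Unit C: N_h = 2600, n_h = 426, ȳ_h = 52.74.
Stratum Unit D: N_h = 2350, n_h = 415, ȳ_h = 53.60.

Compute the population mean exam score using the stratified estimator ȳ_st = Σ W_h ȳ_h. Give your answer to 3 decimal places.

ȳ_st ≈ 61.705

N = Σ N_h = 9050. Stratum weights W_h = N_h/N.
ȳ_st = (1450·84.64 + 2650·65.14 + 2600·52.74 + 2350·53.60) / 9050 = 61.70530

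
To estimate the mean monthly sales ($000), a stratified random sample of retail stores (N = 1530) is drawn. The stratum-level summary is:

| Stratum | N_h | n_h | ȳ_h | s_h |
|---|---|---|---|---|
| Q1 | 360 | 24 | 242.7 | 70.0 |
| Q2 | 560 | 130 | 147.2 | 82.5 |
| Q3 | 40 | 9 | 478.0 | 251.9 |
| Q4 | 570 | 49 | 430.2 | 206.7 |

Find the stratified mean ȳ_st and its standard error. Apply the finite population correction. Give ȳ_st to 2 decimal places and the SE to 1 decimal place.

ȳ_st = Σ W_h ȳ_h = (360·242.7 + 560·147.2 + 40·478.0 + 570·430.2)/1530 = 283.75033
V̂(ȳ_st) = Σ W_h² (1 − n_h/N_h) s_h²/n_h, with W_h = N_h/N and N = 1530:
  stratum Q1: (360/1530)²·(1 − 24/360)·70.0²/24 = 10.5498
  stratum Q2: (560/1530)²·(1 − 130/560)·82.5²/130 = 5.38565
  stratum Q3: (40/1530)²·(1 − 9/40)·251.9²/9 = 3.73467
  stratum Q4: (570/1530)²·(1 − 49/570)·206.7²/49 = 110.615
V̂(ȳ_st) = 130.285
SE(ȳ_st) = √130.285 = 11.4143

ȳ_st ≈ 283.75, SE ≈ 11.4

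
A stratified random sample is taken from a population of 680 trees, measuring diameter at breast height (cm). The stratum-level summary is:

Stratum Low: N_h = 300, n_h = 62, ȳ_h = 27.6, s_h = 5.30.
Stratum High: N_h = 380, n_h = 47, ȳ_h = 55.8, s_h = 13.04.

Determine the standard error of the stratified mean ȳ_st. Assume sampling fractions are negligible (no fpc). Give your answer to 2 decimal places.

V̂(ȳ_st) = Σ W_h² s_h²/n_h, with W_h = N_h/N and N = 680:
  stratum Low: (300/680)²·5.30²/62 = 0.088183
  stratum High: (380/680)²·13.04²/47 = 1.12981
V̂(ȳ_st) = 1.218
SE(ȳ_st) = √1.218 = 1.10363

SE(ȳ_st) ≈ 1.10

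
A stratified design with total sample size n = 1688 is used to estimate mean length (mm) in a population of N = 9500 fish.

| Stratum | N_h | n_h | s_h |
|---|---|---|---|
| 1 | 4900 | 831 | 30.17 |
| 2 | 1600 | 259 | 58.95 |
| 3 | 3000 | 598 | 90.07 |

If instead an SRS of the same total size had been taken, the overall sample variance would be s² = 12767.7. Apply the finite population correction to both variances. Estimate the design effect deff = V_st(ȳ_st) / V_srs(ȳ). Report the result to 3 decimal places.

deff ≈ 0.264

V̂(ȳ_st) = Σ W_h² (1 − n_h/N_h) s_h²/n_h, with W_h = N_h/N and N = 9500:
  stratum 1: (4900/9500)²·(1 − 831/4900)·30.17²/831 = 0.241984
  stratum 2: (1600/9500)²·(1 − 259/1600)·58.95²/259 = 0.318984
  stratum 3: (3000/9500)²·(1 − 598/3000)·90.07²/598 = 1.08319
V_st = 1.64416
V_srs = (1 − 1688/9500)·12767.7/1688 = 6.21983
deff = V_st / V_srs = 1.64416/6.21983 = 0.2643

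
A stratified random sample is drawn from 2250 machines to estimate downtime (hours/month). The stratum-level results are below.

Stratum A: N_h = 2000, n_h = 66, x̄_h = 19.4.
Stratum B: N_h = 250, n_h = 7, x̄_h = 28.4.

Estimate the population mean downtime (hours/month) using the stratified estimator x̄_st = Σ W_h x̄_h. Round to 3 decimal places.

N = Σ N_h = 2250. Stratum weights W_h = N_h/N.
x̄_st = (2000·19.4 + 250·28.4) / 2250 = 20.40000

x̄_st ≈ 20.400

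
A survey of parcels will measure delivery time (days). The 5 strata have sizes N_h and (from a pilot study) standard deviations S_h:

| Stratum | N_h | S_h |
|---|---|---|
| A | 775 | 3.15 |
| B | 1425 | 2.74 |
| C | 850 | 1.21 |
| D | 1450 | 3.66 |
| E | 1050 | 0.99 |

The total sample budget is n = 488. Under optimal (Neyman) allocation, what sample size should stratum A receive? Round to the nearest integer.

87

Neyman allocation: n_h = n · N_h S_h / Σ N_i S_i, with n = 488.
  stratum A: N_h·S_h = 775·3.15 = 2441.25
  stratum B: N_h·S_h = 1425·2.74 = 3904.50
  stratum C: N_h·S_h = 850·1.21 = 1028.50
  stratum D: N_h·S_h = 1450·3.66 = 5307.00
  stratum E: N_h·S_h = 1050·0.99 = 1039.50
Σ N_h S_h = 13720.75
n for stratum A = 488·2441.25/13720.75 = 86.827 → 87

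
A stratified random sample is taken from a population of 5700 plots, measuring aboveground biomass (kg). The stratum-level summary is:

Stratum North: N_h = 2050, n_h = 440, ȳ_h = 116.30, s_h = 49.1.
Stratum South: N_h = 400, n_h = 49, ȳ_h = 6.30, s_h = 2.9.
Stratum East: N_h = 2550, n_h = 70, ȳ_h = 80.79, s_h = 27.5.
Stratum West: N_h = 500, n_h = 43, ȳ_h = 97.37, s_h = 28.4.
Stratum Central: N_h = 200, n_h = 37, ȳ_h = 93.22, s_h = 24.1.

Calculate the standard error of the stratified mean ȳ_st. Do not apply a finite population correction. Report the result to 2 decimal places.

V̂(ȳ_st) = Σ W_h² s_h²/n_h, with W_h = N_h/N and N = 5700:
  stratum North: (2050/5700)²·49.1²/440 = 0.70871
  stratum South: (400/5700)²·2.9²/49 = 0.000845221
  stratum East: (2550/5700)²·27.5²/70 = 2.16221
  stratum West: (500/5700)²·28.4²/43 = 0.144331
  stratum Central: (200/5700)²·24.1²/37 = 0.019326
V̂(ȳ_st) = 3.03542
SE(ȳ_st) = √3.03542 = 1.74225

SE(ȳ_st) ≈ 1.74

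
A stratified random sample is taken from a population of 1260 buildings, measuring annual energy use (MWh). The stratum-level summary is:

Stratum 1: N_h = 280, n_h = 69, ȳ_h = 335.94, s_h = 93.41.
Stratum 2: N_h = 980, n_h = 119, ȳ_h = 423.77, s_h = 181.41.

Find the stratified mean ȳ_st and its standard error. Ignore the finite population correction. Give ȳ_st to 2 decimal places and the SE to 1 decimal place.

ȳ_st ≈ 404.25, SE ≈ 13.2

ȳ_st = Σ W_h ȳ_h = (280·335.94 + 980·423.77)/1260 = 404.25222
V̂(ȳ_st) = Σ W_h² s_h²/n_h, with W_h = N_h/N and N = 1260:
  stratum 1: (280/1260)²·93.41²/69 = 6.24472
  stratum 2: (980/1260)²·181.41²/119 = 167.296
V̂(ȳ_st) = 173.541
SE(ȳ_st) = √173.541 = 13.1735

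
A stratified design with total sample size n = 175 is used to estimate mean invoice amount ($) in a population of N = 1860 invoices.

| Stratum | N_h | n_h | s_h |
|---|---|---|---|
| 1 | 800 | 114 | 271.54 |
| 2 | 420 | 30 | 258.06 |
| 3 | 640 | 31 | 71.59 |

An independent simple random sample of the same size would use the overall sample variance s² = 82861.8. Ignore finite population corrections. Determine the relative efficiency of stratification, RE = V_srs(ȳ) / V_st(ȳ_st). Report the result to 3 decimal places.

RE ≈ 1.876

V̂(ȳ_st) = Σ W_h² s_h²/n_h, with W_h = N_h/N and N = 1860:
  stratum 1: (800/1860)²·271.54²/114 = 119.651
  stratum 2: (420/1860)²·258.06²/30 = 113.186
  stratum 3: (640/1860)²·71.59²/31 = 19.5739
V_st = 252.411
V_srs = s²/n = 82861.8/175 = 473.496
Relative efficiency = V_srs / V_st = 473.496/252.411 = 1.8759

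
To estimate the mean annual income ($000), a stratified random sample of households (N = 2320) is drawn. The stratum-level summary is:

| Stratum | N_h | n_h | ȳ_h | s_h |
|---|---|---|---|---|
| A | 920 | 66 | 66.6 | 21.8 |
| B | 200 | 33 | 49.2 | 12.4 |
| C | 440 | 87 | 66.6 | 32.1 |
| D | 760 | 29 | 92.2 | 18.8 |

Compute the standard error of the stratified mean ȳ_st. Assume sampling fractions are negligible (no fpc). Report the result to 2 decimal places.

V̂(ȳ_st) = Σ W_h² s_h²/n_h, with W_h = N_h/N and N = 2320:
  stratum A: (920/2320)²·21.8²/66 = 1.13232
  stratum B: (200/2320)²·12.4²/33 = 0.0346269
  stratum C: (440/2320)²·32.1²/87 = 0.42601
  stratum D: (760/2320)²·18.8²/29 = 1.30788
V̂(ȳ_st) = 2.90084
SE(ȳ_st) = √2.90084 = 1.70319

SE(ȳ_st) ≈ 1.70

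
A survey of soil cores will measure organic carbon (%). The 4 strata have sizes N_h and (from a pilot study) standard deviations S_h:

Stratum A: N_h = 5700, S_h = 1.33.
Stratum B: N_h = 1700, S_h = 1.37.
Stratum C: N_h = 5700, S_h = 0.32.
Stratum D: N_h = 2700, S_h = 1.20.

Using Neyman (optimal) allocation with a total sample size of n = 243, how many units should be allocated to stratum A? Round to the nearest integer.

Neyman allocation: n_h = n · N_h S_h / Σ N_i S_i, with n = 243.
  stratum A: N_h·S_h = 5700·1.33 = 7581.00
  stratum B: N_h·S_h = 1700·1.37 = 2329.00
  stratum C: N_h·S_h = 5700·0.32 = 1824.00
  stratum D: N_h·S_h = 2700·1.20 = 3240.00
Σ N_h S_h = 14974.00
n for stratum A = 243·7581.00/14974.00 = 123.025 → 123

123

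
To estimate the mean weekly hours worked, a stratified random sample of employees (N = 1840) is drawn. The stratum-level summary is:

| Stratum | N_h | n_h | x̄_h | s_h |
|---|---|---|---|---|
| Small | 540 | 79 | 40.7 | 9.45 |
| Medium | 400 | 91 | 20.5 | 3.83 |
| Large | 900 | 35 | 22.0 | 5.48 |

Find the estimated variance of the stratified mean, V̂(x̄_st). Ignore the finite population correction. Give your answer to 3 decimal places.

V̂(x̄_st) ≈ 0.310

V̂(x̄_st) = Σ W_h² s_h²/n_h, with W_h = N_h/N and N = 1840:
  stratum Small: (540/1840)²·9.45²/79 = 0.0973618
  stratum Medium: (400/1840)²·3.83²/91 = 0.00761799
  stratum Large: (900/1840)²·5.48²/35 = 0.205278
V̂(x̄_st) = 0.310258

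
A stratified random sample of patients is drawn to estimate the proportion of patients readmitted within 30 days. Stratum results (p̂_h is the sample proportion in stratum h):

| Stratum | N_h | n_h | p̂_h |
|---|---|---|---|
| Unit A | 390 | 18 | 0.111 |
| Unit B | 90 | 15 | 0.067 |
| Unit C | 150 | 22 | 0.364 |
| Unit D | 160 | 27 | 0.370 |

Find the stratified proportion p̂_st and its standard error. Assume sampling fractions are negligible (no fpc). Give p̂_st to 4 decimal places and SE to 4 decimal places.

p̂_st ≈ 0.2065, SE ≈ 0.0473

N = 790; stratum weights W_h = N_h/N.
p̂_st = Σ W_h p̂_h = (390·0.111 + 90·0.067 + 150·0.364 + 160·0.370)/790 = 0.20648
V̂(p̂_st) = Σ W_h² p̂_h(1−p̂_h)/(n_h−1):
  stratum Unit A: (390/790)²·0.111·0.889/17 = 0.00141466
  stratum Unit B: (90/790)²·0.067·0.933/14 = 5.79508e-05
  stratum Unit C: (150/790)²·0.364·0.636/21 = 0.000397436
  stratum Unit D: (160/790)²·0.370·0.630/26 = 0.000367752
V̂(p̂_st) = 0.00223779; SE = √V̂ = 0.0473053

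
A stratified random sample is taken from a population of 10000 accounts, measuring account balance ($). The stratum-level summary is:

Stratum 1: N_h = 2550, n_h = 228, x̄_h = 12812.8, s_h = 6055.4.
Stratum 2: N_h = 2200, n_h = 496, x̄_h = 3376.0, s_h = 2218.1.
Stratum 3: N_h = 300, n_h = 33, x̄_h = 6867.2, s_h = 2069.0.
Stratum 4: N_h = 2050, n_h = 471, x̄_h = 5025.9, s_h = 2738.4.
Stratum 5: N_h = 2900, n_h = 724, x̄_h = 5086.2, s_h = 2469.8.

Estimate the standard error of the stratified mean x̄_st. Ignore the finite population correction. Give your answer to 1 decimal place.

V̂(x̄_st) = Σ W_h² s_h²/n_h, with W_h = N_h/N and N = 10000:
  stratum 1: (2550/10000)²·6055.4²/228 = 10457.6
  stratum 2: (2200/10000)²·2218.1²/496 = 480.094
  stratum 3: (300/10000)²·2069.0²/33 = 116.748
  stratum 4: (2050/10000)²·2738.4²/471 = 669.084
  stratum 5: (2900/10000)²·2469.8²/724 = 708.567
V̂(x̄_st) = 12432.1
SE(x̄_st) = √12432.1 = 111.499

SE(x̄_st) ≈ 111.5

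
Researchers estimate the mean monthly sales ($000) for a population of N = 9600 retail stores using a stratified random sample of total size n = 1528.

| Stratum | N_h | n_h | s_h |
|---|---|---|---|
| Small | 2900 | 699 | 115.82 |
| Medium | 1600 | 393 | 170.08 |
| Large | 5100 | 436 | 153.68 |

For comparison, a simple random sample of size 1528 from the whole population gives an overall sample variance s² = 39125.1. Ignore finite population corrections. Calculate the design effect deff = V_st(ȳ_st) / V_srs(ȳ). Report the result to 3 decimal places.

deff ≈ 0.745

V̂(ȳ_st) = Σ W_h² s_h²/n_h, with W_h = N_h/N and N = 9600:
  stratum Small: (2900/9600)²·115.82²/699 = 1.75123
  stratum Medium: (1600/9600)²·170.08²/393 = 2.04461
  stratum Large: (5100/9600)²·153.68²/436 = 15.2878
V_st = 19.0837
V_srs = s²/n = 39125.1/1528 = 25.6054
deff = V_st / V_srs = 19.0837/25.6054 = 0.7453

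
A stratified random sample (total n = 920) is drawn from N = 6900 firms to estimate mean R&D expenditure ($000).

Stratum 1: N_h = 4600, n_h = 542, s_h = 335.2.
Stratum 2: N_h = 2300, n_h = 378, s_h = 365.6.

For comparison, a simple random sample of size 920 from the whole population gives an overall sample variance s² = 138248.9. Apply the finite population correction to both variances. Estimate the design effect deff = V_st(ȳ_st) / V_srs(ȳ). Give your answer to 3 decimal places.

deff ≈ 0.876

V̂(ȳ_st) = Σ W_h² (1 − n_h/N_h) s_h²/n_h, with W_h = N_h/N and N = 6900:
  stratum 1: (4600/6900)²·(1 − 542/4600)·335.2²/542 = 81.2794
  stratum 2: (2300/6900)²·(1 − 378/2300)·365.6²/378 = 32.8325
V_st = 114.112
V_srs = (1 − 920/6900)·138248.9/920 = 130.234
deff = V_st / V_srs = 114.112/130.234 = 0.8762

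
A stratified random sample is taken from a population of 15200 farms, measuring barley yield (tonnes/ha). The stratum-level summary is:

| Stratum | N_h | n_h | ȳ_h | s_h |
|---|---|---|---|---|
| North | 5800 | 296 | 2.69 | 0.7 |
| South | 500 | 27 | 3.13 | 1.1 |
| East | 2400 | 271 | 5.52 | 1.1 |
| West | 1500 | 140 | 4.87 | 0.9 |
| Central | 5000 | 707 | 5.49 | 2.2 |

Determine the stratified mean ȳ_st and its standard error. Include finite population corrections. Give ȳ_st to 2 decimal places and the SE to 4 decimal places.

ȳ_st = Σ W_h ȳ_h = (5800·2.69 + 500·3.13 + 2400·5.52 + 1500·4.87 + 5000·5.49)/15200 = 4.28750
V̂(ȳ_st) = Σ W_h² (1 − n_h/N_h) s_h²/n_h, with W_h = N_h/N and N = 15200:
  stratum North: (5800/15200)²·(1 − 296/5800)·0.7²/296 = 0.00022873
  stratum South: (500/15200)²·(1 − 27/500)·1.1²/27 = 4.58739e-05
  stratum East: (2400/15200)²·(1 − 271/2400)·1.1²/271 = 9.87452e-05
  stratum West: (1500/15200)²·(1 − 140/1500)·0.9²/140 = 5.10858e-05
  stratum Central: (5000/15200)²·(1 − 707/5000)·2.2²/707 = 0.000636018
V̂(ȳ_st) = 0.00106045
SE(ȳ_st) = √0.00106045 = 0.0325646

ȳ_st ≈ 4.29, SE ≈ 0.0326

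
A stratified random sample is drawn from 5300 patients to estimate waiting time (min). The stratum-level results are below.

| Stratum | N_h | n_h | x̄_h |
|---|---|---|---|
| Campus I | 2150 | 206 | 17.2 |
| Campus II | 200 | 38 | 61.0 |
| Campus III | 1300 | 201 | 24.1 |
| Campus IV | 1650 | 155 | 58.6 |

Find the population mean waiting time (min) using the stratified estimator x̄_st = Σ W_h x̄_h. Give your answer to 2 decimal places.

N = Σ N_h = 5300. Stratum weights W_h = N_h/N.
x̄_st = (2150·17.2 + 200·61.0 + 1300·24.1 + 1650·58.6) / 5300 = 33.4340

x̄_st ≈ 33.43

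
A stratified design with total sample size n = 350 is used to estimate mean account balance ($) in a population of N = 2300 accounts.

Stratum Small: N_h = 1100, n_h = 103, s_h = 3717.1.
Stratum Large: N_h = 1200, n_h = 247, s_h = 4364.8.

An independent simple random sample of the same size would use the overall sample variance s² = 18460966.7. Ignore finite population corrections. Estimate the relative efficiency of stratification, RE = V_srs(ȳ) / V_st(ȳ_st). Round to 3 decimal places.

V̂(ȳ_st) = Σ W_h² s_h²/n_h, with W_h = N_h/N and N = 2300:
  stratum Small: (1100/2300)²·3717.1²/103 = 30683.2
  stratum Large: (1200/2300)²·4364.8²/247 = 20996.1
V_st = 51679.3
V_srs = s²/n = 18460966.7/350 = 52745.6
Relative efficiency = V_srs / V_st = 52745.6/51679.3 = 1.0206

RE ≈ 1.021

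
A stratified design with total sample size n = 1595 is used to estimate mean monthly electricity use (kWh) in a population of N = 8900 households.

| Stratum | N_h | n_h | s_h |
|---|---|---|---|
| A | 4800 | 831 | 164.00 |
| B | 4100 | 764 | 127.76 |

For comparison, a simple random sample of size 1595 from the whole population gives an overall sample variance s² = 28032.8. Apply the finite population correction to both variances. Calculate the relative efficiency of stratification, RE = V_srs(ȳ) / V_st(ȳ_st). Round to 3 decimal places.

RE ≈ 1.257

V̂(ȳ_st) = Σ W_h² (1 − n_h/N_h) s_h²/n_h, with W_h = N_h/N and N = 8900:
  stratum A: (4800/8900)²·(1 − 831/4800)·164.00²/831 = 7.78447
  stratum B: (4100/8900)²·(1 − 764/4100)·127.76²/764 = 3.68915
V_st = 11.4736
V_srs = (1 − 1595/8900)·28032.8/1595 = 14.4257
Relative efficiency = V_srs / V_st = 14.4257/11.4736 = 1.2573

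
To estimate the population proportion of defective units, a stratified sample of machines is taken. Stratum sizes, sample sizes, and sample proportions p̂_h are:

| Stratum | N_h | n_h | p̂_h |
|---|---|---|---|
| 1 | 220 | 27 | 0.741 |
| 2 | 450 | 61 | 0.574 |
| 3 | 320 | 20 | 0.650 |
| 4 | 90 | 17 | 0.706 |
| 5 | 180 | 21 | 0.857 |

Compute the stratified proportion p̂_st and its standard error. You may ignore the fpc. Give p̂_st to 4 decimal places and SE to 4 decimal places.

N = 1260; stratum weights W_h = N_h/N.
p̂_st = Σ W_h p̂_h = (220·0.741 + 450·0.574 + 320·0.650 + 90·0.706 + 180·0.857)/1260 = 0.67232
V̂(p̂_st) = Σ W_h² p̂_h(1−p̂_h)/(n_h−1):
  stratum 1: (220/1260)²·0.741·0.259/26 = 0.000225034
  stratum 2: (450/1260)²·0.574·0.426/60 = 0.000519821
  stratum 3: (320/1260)²·0.650·0.350/19 = 0.000772301
  stratum 4: (90/1260)²·0.706·0.294/16 = 6.61875e-05
  stratum 5: (180/1260)²·0.857·0.143/20 = 0.000125052
V̂(p̂_st) = 0.0017084; SE = √V̂ = 0.0413328

p̂_st ≈ 0.6723, SE ≈ 0.0413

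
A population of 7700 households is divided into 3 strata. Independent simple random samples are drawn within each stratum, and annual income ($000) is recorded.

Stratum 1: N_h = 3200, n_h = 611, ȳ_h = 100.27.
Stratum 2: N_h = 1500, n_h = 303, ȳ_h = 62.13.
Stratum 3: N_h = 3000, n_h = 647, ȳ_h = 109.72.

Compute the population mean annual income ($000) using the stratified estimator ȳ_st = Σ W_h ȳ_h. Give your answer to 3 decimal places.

N = Σ N_h = 7700. Stratum weights W_h = N_h/N.
ȳ_st = (3200·100.27 + 1500·62.13 + 3000·109.72) / 7700 = 96.52195

ȳ_st ≈ 96.522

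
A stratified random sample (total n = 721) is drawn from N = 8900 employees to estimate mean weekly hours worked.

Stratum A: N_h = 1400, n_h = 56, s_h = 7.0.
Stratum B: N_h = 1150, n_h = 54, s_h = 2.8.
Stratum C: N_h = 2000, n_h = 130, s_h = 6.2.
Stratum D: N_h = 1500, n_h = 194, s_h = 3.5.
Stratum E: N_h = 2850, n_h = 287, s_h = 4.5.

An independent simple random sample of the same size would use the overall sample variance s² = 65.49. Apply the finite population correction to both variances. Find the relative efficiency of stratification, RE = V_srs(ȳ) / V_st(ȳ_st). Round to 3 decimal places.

RE ≈ 1.850

V̂(ȳ_st) = Σ W_h² (1 − n_h/N_h) s_h²/n_h, with W_h = N_h/N and N = 8900:
  stratum A: (1400/8900)²·(1 − 56/1400)·7.0²/56 = 0.0207853
  stratum B: (1150/8900)²·(1 − 54/1150)·2.8²/54 = 0.00231021
  stratum C: (2000/8900)²·(1 − 130/2000)·6.2²/130 = 0.0139615
  stratum D: (1500/8900)²·(1 − 194/1500)·3.5²/194 = 0.00156167
  stratum E: (2850/8900)²·(1 − 287/2850)·4.5²/287 = 0.00650664
V_st = 0.0451253
V_srs = (1 − 721/8900)·65.49/721 = 0.0834738
Relative efficiency = V_srs / V_st = 0.0834738/0.0451253 = 1.8498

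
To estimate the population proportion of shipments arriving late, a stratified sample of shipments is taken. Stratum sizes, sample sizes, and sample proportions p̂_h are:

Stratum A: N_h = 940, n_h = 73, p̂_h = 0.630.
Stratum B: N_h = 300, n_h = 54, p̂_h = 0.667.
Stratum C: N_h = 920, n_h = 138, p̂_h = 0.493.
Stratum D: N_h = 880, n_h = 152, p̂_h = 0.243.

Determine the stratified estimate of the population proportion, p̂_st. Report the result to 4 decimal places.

N = 3040; stratum weights W_h = N_h/N.
p̂_st = Σ W_h p̂_h = (940·0.630 + 300·0.667 + 920·0.493 + 880·0.243)/3040 = 0.48016

p̂_st ≈ 0.4802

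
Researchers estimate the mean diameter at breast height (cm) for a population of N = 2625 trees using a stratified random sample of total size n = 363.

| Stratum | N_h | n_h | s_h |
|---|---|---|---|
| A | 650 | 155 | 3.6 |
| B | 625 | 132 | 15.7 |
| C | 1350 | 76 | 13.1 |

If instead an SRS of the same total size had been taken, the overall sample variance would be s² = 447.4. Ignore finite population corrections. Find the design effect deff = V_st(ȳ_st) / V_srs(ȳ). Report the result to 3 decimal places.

deff ≈ 0.575

V̂(ȳ_st) = Σ W_h² s_h²/n_h, with W_h = N_h/N and N = 2625:
  stratum A: (650/2625)²·3.6²/155 = 0.00512674
  stratum B: (625/2625)²·15.7²/132 = 0.105859
  stratum C: (1350/2625)²·13.1²/76 = 0.597225
V_st = 0.70821
V_srs = s²/n = 447.4/363 = 1.23251
deff = V_st / V_srs = 0.70821/1.23251 = 0.5746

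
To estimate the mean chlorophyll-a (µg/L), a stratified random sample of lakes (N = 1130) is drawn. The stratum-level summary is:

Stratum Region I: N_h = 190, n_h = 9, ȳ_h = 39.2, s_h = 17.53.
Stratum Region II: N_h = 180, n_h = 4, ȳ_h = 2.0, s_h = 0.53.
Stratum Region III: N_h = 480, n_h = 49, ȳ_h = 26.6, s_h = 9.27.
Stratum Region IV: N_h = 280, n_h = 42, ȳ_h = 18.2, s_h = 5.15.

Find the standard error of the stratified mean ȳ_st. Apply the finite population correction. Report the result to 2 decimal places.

V̂(ȳ_st) = Σ W_h² (1 − n_h/N_h) s_h²/n_h, with W_h = N_h/N and N = 1130:
  stratum Region I: (190/1130)²·(1 − 9/190)·17.53²/9 = 0.919595
  stratum Region II: (180/1130)²·(1 − 4/180)·0.53²/4 = 0.00174229
  stratum Region III: (480/1130)²·(1 − 49/480)·9.27²/49 = 0.284135
  stratum Region IV: (280/1130)²·(1 − 42/280)·5.15²/42 = 0.0329567
V̂(ȳ_st) = 1.23843
SE(ȳ_st) = √1.23843 = 1.11285

SE(ȳ_st) ≈ 1.11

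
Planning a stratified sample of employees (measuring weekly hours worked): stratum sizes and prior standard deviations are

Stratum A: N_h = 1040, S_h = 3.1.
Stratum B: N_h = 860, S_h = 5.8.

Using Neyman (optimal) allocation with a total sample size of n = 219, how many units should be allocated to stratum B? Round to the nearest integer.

Neyman allocation: n_h = n · N_h S_h / Σ N_i S_i, with n = 219.
  stratum A: N_h·S_h = 1040·3.1 = 3224.00
  stratum B: N_h·S_h = 860·5.8 = 4988.00
Σ N_h S_h = 8212.00
n for stratum B = 219·4988.00/8212.00 = 133.021 → 133

133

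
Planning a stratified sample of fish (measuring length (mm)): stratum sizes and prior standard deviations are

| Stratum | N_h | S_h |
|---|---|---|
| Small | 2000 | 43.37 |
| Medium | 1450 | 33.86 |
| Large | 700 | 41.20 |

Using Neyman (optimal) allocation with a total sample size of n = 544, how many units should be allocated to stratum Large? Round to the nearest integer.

Neyman allocation: n_h = n · N_h S_h / Σ N_i S_i, with n = 544.
  stratum Small: N_h·S_h = 2000·43.37 = 86740.00
  stratum Medium: N_h·S_h = 1450·33.86 = 49097.00
  stratum Large: N_h·S_h = 700·41.20 = 28840.00
Σ N_h S_h = 164677.00
n for stratum Large = 544·28840.00/164677.00 = 95.271 → 95

95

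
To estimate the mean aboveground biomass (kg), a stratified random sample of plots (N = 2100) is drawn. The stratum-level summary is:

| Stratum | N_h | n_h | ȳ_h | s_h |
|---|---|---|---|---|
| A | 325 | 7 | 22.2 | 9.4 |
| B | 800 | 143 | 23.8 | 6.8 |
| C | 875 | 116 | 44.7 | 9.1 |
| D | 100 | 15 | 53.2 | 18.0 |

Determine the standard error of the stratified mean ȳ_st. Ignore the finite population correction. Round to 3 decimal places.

SE(ȳ_st) ≈ 0.723

V̂(ȳ_st) = Σ W_h² s_h²/n_h, with W_h = N_h/N and N = 2100:
  stratum A: (325/2100)²·9.4²/7 = 0.302333
  stratum B: (800/2100)²·6.8²/143 = 0.046927
  stratum C: (875/2100)²·9.1²/116 = 0.123937
  stratum D: (100/2100)²·18.0²/15 = 0.0489796
V̂(ȳ_st) = 0.522177
SE(ȳ_st) = √0.522177 = 0.722618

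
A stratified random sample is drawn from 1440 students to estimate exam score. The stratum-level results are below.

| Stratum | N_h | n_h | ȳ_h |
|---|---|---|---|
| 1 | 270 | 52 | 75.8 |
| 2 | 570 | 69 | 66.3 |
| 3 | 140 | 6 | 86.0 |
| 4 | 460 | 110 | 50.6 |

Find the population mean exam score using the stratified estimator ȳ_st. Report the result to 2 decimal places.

ȳ_st ≈ 64.98

N = Σ N_h = 1440. Stratum weights W_h = N_h/N.
ȳ_st = (270·75.8 + 570·66.3 + 140·86.0 + 460·50.6) / 1440 = 64.9813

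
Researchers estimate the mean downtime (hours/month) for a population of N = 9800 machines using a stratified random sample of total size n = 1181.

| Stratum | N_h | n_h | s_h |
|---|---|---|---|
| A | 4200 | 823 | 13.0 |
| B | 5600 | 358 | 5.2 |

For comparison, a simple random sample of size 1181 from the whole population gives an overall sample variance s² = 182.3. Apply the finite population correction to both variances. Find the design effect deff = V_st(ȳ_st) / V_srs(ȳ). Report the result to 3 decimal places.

V̂(ȳ_st) = Σ W_h² (1 − n_h/N_h) s_h²/n_h, with W_h = N_h/N and N = 9800:
  stratum A: (4200/9800)²·(1 − 823/4200)·13.0²/823 = 0.030326
  stratum B: (5600/9800)²·(1 − 358/5600)·5.2²/358 = 0.0230864
V_st = 0.0534124
V_srs = (1 − 1181/9800)·182.3/1181 = 0.135759
deff = V_st / V_srs = 0.0534124/0.135759 = 0.3934

deff ≈ 0.393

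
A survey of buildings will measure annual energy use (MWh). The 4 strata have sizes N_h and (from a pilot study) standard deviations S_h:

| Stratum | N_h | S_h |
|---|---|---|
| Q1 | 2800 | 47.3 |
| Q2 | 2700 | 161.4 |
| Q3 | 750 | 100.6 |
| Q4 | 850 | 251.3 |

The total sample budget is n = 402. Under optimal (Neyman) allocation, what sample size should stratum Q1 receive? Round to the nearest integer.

62

Neyman allocation: n_h = n · N_h S_h / Σ N_i S_i, with n = 402.
  stratum Q1: N_h·S_h = 2800·47.3 = 132440.00
  stratum Q2: N_h·S_h = 2700·161.4 = 435780.00
  stratum Q3: N_h·S_h = 750·100.6 = 75450.00
  stratum Q4: N_h·S_h = 850·251.3 = 213605.00
Σ N_h S_h = 857275.00
n for stratum Q1 = 402·132440.00/857275.00 = 62.105 → 62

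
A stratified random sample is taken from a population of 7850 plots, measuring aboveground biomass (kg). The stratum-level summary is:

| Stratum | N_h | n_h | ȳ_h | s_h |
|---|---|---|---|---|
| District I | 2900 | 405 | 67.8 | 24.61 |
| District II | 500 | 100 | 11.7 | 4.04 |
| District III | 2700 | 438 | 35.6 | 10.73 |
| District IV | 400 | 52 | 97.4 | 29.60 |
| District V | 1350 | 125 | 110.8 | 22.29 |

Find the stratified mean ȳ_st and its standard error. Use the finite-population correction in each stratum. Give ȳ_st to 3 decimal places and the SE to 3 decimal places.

ȳ_st = Σ W_h ȳ_h = (2900·67.8 + 500·11.7 + 2700·35.6 + 400·97.4 + 1350·110.8)/7850 = 62.05478
V̂(ȳ_st) = Σ W_h² (1 − n_h/N_h) s_h²/n_h, with W_h = N_h/N and N = 7850:
  stratum District I: (2900/7850)²·(1 − 405/2900)·24.61²/405 = 0.175589
  stratum District II: (500/7850)²·(1 − 100/500)·4.04²/100 = 0.000529729
  stratum District III: (2700/7850)²·(1 − 438/2700)·10.73²/438 = 0.0260521
  stratum District IV: (400/7850)²·(1 − 52/400)·29.60²/52 = 0.038061
  stratum District V: (1350/7850)²·(1 − 125/1350)·22.29²/125 = 0.10667
V̂(ȳ_st) = 0.346901
SE(ȳ_st) = √0.346901 = 0.588983

ȳ_st ≈ 62.055, SE ≈ 0.589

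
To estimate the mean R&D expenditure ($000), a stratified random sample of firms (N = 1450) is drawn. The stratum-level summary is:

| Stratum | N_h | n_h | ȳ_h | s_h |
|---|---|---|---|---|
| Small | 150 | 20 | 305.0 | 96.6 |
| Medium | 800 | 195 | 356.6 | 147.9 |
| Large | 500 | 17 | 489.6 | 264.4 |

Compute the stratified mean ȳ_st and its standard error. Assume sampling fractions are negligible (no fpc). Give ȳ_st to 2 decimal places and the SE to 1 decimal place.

ȳ_st ≈ 397.12, SE ≈ 23.0

ȳ_st = Σ W_h ȳ_h = (150·305.0 + 800·356.6 + 500·489.6)/1450 = 397.12414
V̂(ȳ_st) = Σ W_h² s_h²/n_h, with W_h = N_h/N and N = 1450:
  stratum Small: (150/1450)²·96.6²/20 = 4.99311
  stratum Medium: (800/1450)²·147.9²/195 = 34.1465
  stratum Large: (500/1450)²·264.4²/17 = 488.965
V̂(ȳ_st) = 528.105
SE(ȳ_st) = √528.105 = 22.9805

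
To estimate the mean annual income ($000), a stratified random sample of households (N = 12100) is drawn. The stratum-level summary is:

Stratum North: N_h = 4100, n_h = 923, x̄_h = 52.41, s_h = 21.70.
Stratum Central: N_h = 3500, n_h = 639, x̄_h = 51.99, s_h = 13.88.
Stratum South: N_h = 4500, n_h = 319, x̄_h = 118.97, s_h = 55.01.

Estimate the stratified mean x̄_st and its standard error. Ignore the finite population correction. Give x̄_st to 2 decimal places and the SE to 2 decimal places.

x̄_st = Σ W_h x̄_h = (4100·52.41 + 3500·51.99 + 4500·118.97)/12100 = 77.04223
V̂(x̄_st) = Σ W_h² s_h²/n_h, with W_h = N_h/N and N = 12100:
  stratum North: (4100/12100)²·21.70²/923 = 0.0585753
  stratum Central: (3500/12100)²·13.88²/639 = 0.0252257
  stratum South: (4500/12100)²·55.01²/319 = 1.31204
V̂(x̄_st) = 1.39584
SE(x̄_st) = √1.39584 = 1.18146

x̄_st ≈ 77.04, SE ≈ 1.18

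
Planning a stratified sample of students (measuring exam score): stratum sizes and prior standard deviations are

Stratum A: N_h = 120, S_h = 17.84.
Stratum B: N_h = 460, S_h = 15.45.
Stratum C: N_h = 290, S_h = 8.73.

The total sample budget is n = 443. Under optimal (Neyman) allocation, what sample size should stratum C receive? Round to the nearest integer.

Neyman allocation: n_h = n · N_h S_h / Σ N_i S_i, with n = 443.
  stratum A: N_h·S_h = 120·17.84 = 2140.80
  stratum B: N_h·S_h = 460·15.45 = 7107.00
  stratum C: N_h·S_h = 290·8.73 = 2531.70
Σ N_h S_h = 11779.50
n for stratum C = 443·2531.70/11779.50 = 95.211 → 95

95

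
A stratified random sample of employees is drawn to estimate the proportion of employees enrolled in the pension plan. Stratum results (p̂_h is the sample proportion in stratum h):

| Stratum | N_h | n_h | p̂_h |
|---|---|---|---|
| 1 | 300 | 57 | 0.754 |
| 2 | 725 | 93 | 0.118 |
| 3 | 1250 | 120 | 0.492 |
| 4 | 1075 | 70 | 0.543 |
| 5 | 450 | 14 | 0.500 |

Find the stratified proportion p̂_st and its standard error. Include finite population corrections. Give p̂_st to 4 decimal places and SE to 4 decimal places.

p̂_st ≈ 0.4567, SE ≈ 0.0281

N = 3800; stratum weights W_h = N_h/N.
p̂_st = Σ W_h p̂_h = (300·0.754 + 725·0.118 + 1250·0.492 + 1075·0.543 + 450·0.500)/3800 = 0.45670
V̂(p̂_st) = Σ W_h² (1 − n_h/N_h) p̂_h(1−p̂_h)/(n_h−1):
  stratum 1: (300/3800)²·(1 − 57/300)·0.754·0.246/56 = 1.67216e-05
  stratum 2: (725/3800)²·(1 − 93/725)·0.118·0.882/92 = 3.58964e-05
  stratum 3: (1250/3800)²·(1 − 120/1250)·0.492·0.508/119 = 0.000205449
  stratum 4: (1075/3800)²·(1 − 70/1075)·0.543·0.457/69 = 0.000269076
  stratum 5: (450/3800)²·(1 − 14/450)·0.500·0.500/13 = 0.000261293
V̂(p̂_st) = 0.000788436; SE = √V̂ = 0.0280791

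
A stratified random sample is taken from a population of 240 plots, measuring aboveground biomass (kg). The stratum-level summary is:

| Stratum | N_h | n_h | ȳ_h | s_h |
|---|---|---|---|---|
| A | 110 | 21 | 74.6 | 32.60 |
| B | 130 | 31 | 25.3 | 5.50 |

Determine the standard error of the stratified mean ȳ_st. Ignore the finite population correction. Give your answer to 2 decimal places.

SE(ȳ_st) ≈ 3.30

V̂(ȳ_st) = Σ W_h² s_h²/n_h, with W_h = N_h/N and N = 240:
  stratum A: (110/240)²·32.60²/21 = 10.6311
  stratum B: (130/240)²·5.50²/31 = 0.286304
V̂(ȳ_st) = 10.9174
SE(ȳ_st) = √10.9174 = 3.30415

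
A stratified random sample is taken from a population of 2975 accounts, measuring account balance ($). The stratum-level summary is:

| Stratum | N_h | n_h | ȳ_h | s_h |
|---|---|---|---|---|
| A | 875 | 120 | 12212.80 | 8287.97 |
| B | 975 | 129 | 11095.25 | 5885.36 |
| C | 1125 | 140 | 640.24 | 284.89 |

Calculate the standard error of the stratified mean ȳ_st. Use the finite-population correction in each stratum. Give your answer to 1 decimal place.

SE(ȳ_st) ≈ 260.4

V̂(ȳ_st) = Σ W_h² (1 − n_h/N_h) s_h²/n_h, with W_h = N_h/N and N = 2975:
  stratum A: (875/2975)²·(1 − 120/875)·8287.97²/120 = 42726.4
  stratum B: (975/2975)²·(1 − 129/975)·5885.36²/129 = 25024
  stratum C: (1125/2975)²·(1 − 140/1125)·284.89²/140 = 72.584
V̂(ȳ_st) = 67823
SE(ȳ_st) = √67823 = 260.429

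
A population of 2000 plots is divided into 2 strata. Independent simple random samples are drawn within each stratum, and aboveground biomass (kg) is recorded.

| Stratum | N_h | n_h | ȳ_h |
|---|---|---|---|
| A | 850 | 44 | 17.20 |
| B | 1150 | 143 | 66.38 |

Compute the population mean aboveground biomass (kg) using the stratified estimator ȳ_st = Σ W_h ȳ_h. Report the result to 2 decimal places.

N = Σ N_h = 2000. Stratum weights W_h = N_h/N.
ȳ_st = (850·17.20 + 1150·66.38) / 2000 = 45.4785

ȳ_st ≈ 45.48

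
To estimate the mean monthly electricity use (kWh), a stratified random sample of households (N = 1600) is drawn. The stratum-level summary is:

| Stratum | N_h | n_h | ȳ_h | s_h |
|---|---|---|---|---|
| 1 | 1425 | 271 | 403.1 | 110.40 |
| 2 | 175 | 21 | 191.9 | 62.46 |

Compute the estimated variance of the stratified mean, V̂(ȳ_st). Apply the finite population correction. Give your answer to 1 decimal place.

V̂(ȳ_st) ≈ 30.8

V̂(ȳ_st) = Σ W_h² (1 − n_h/N_h) s_h²/n_h, with W_h = N_h/N and N = 1600:
  stratum 1: (1425/1600)²·(1 − 271/1425)·110.40²/271 = 28.8901
  stratum 2: (175/1600)²·(1 − 21/175)·62.46²/21 = 1.95571
V̂(ȳ_st) = 30.8458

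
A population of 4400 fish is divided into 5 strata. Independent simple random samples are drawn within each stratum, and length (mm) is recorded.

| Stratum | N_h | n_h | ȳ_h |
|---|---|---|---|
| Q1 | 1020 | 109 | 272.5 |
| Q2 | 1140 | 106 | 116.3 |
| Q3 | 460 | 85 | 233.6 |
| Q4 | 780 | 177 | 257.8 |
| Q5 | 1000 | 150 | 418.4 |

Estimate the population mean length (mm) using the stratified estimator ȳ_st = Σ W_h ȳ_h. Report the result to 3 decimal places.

ȳ_st ≈ 258.516

N = Σ N_h = 4400. Stratum weights W_h = N_h/N.
ȳ_st = (1020·272.5 + 1140·116.3 + 460·233.6 + 780·257.8 + 1000·418.4) / 4400 = 258.51636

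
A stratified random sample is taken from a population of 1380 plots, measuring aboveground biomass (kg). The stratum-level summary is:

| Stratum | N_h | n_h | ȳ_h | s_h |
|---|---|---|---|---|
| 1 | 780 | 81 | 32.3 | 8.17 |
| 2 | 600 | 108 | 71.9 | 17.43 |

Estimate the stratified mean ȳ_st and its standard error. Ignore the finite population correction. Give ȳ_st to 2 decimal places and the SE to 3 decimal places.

ȳ_st = Σ W_h ȳ_h = (780·32.3 + 600·71.9)/1380 = 49.51739
V̂(ȳ_st) = Σ W_h² s_h²/n_h, with W_h = N_h/N and N = 1380:
  stratum 1: (780/1380)²·8.17²/81 = 0.263263
  stratum 2: (600/1380)²·17.43²/108 = 0.53176
V̂(ȳ_st) = 0.795023
SE(ȳ_st) = √0.795023 = 0.891641

ȳ_st ≈ 49.52, SE ≈ 0.892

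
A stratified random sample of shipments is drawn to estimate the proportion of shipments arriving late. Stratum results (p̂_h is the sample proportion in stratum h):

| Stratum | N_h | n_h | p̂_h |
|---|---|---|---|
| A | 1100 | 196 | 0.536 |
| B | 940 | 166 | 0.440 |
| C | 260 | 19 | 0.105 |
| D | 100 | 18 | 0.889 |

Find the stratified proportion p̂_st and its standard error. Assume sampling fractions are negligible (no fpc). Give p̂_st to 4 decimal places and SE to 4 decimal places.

N = 2400; stratum weights W_h = N_h/N.
p̂_st = Σ W_h p̂_h = (1100·0.536 + 940·0.440 + 260·0.105 + 100·0.889)/2400 = 0.46642
V̂(p̂_st) = Σ W_h² p̂_h(1−p̂_h)/(n_h−1):
  stratum A: (1100/2400)²·0.536·0.464/195 = 0.000267924
  stratum B: (940/2400)²·0.440·0.560/165 = 0.000229081
  stratum C: (260/2400)²·0.105·0.895/18 = 6.12723e-05
  stratum D: (100/2400)²·0.889·0.111/17 = 1.00775e-05
V̂(p̂_st) = 0.000568355; SE = √V̂ = 0.0238402

p̂_st ≈ 0.4664, SE ≈ 0.0238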